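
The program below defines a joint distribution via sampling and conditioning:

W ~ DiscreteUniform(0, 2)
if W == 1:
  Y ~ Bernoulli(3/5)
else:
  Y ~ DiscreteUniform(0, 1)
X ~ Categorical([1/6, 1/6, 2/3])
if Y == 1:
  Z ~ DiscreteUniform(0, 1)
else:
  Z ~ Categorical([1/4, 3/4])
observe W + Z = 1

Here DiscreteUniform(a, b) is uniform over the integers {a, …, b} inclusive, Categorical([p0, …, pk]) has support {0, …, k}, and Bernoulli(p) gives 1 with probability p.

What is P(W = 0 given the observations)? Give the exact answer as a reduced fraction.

P(W = 0 | obs) = 25/41

Enumerate traces; 12 have nonzero weight after conditioning:
  (W=0, Y=0, X=0, Z=1) weight 1/48
  (W=0, Y=0, X=1, Z=1) weight 1/48
  (W=0, Y=0, X=2, Z=1) weight 1/12
  (W=0, Y=1, X=0, Z=1) weight 1/72
  (W=0, Y=1, X=1, Z=1) weight 1/72
  (W=0, Y=1, X=2, Z=1) weight 1/18
  (W=1, Y=0, X=0, Z=0) weight 1/180
  (W=1, Y=0, X=1, Z=0) weight 1/180
  … 4 more
Group by W:
  weight(W=0) = 5/24
  weight(W=1) = 2/15
Total weight = 5/24 + 2/15 = 41/120
P(W=0 | obs) = 5/24 / 41/120 = 25/41
P(W=1 | obs) = 2/15 / 41/120 = 16/41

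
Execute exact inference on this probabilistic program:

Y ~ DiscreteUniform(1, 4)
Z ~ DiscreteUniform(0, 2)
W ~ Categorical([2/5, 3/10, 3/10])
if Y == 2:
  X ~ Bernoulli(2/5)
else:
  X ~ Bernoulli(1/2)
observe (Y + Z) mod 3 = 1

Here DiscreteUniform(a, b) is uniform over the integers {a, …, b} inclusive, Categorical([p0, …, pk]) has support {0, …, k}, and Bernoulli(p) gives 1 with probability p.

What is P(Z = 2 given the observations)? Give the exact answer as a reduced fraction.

Enumerate traces; 24 have nonzero weight after conditioning:
  (Y=1, Z=0, W=0, X=0) weight 1/60
  (Y=1, Z=0, W=0, X=1) weight 1/60
  (Y=1, Z=0, W=1, X=0) weight 1/80
  (Y=1, Z=0, W=1, X=1) weight 1/80
  (Y=1, Z=0, W=2, X=0) weight 1/80
  (Y=1, Z=0, W=2, X=1) weight 1/80
  (Y=2, Z=2, W=0, X=0) weight 1/50
  (Y=2, Z=2, W=0, X=1) weight 1/75
  (Y=3, Z=1, W=0, X=0) weight 1/60
  … 15 more
Group by Z:
  weight(Z=0) = 1/6
  weight(Z=1) = 1/12
  weight(Z=2) = 1/12
Total weight = 1/6 + 1/12 + 1/12 = 1/3
P(Z=0 | obs) = 1/6 / 1/3 = 1/2
P(Z=1 | obs) = 1/12 / 1/3 = 1/4
P(Z=2 | obs) = 1/12 / 1/3 = 1/4

P(Z = 2 | obs) = 1/4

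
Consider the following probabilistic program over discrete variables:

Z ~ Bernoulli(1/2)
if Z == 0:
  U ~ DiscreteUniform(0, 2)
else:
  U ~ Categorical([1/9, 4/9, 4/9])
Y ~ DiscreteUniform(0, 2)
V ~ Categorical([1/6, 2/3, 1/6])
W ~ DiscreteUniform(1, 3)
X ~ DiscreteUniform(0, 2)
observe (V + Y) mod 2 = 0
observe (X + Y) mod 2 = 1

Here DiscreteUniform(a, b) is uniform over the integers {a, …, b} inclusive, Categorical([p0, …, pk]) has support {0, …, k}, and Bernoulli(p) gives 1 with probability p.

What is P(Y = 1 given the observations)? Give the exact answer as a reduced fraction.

P(Y = 1 | obs) = 2/3

Enumerate traces; 108 have nonzero weight after conditioning:
  (Z=0, U=0, Y=0, V=0, W=1, X=1) weight 1/972
  (Z=0, U=0, Y=0, V=0, W=2, X=1) weight 1/972
  (Z=0, U=0, Y=0, V=0, W=3, X=1) weight 1/972
  (Z=0, U=0, Y=0, V=2, W=1, X=1) weight 1/972
  (Z=0, U=0, Y=0, V=2, W=2, X=1) weight 1/972
  (Z=0, U=0, Y=0, V=2, W=3, X=1) weight 1/972
  (Z=0, U=0, Y=1, V=1, W=1, X=0) weight 1/243
  (Z=0, U=0, Y=1, V=1, W=1, X=2) weight 1/243
  (Z=0, U=0, Y=2, V=0, W=1, X=1) weight 1/972
  … 99 more
Group by Y:
  weight(Y=0) = 1/27
  weight(Y=1) = 4/27
  weight(Y=2) = 1/27
Total weight = 1/27 + 4/27 + 1/27 = 2/9
P(Y=0 | obs) = 1/27 / 2/9 = 1/6
P(Y=1 | obs) = 4/27 / 2/9 = 2/3
P(Y=2 | obs) = 1/27 / 2/9 = 1/6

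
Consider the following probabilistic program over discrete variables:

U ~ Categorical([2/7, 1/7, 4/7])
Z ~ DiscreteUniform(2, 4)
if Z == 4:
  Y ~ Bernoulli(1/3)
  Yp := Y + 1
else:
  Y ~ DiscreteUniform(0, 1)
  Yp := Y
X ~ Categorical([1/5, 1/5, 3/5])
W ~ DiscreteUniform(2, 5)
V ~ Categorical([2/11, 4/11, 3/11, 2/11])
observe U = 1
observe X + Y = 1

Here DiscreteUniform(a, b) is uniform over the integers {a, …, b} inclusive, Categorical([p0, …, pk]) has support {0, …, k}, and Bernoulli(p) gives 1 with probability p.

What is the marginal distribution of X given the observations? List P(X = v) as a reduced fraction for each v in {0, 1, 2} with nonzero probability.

Enumerate traces; 96 have nonzero weight after conditioning:
  (U=1, Z=2, Y=0, X=1, W=2, V=0) weight 1/4620
  (U=1, Z=2, Y=0, X=1, W=2, V=1) weight 1/2310
  (U=1, Z=2, Y=0, X=1, W=2, V=2) weight 1/3080
  (U=1, Z=2, Y=0, X=1, W=2, V=3) weight 1/4620
  (U=1, Z=2, Y=0, X=1, W=3, V=0) weight 1/4620
  (U=1, Z=2, Y=0, X=1, W=3, V=1) weight 1/2310
  (U=1, Z=2, Y=0, X=1, W=3, V=2) weight 1/3080
  (U=1, Z=2, Y=0, X=1, W=3, V=3) weight 1/4620
  (U=1, Z=2, Y=1, X=0, W=2, V=0) weight 1/4620
  … 87 more
Group by X:
  weight(X=0) = 4/315
  weight(X=1) = 1/63
Total weight = 4/315 + 1/63 = 1/35
P(X=0 | obs) = 4/315 / 1/35 = 4/9
P(X=1 | obs) = 1/63 / 1/35 = 5/9

P(X=0) = 4/9, P(X=1) = 5/9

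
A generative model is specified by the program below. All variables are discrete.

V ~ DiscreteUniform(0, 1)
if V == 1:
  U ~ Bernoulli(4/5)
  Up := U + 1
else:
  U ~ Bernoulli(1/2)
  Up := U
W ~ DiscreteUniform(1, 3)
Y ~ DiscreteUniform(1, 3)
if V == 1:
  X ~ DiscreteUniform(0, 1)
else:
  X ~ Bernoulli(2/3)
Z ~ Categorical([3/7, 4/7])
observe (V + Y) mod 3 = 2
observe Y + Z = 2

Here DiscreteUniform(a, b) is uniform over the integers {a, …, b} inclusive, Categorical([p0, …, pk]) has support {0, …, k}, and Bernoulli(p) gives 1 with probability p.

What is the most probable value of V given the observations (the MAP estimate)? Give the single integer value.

Enumerate traces; 24 have nonzero weight after conditioning:
  (V=0, U=0, W=1, Y=2, X=0, Z=0) weight 1/252
  (V=0, U=0, W=1, Y=2, X=1, Z=0) weight 1/126
  (V=0, U=0, W=2, Y=2, X=0, Z=0) weight 1/252
  (V=0, U=0, W=2, Y=2, X=1, Z=0) weight 1/126
  (V=0, U=0, W=3, Y=2, X=0, Z=0) weight 1/252
  (V=0, U=0, W=3, Y=2, X=1, Z=0) weight 1/126
  (V=0, U=1, W=1, Y=2, X=0, Z=0) weight 1/252
  (V=0, U=1, W=1, Y=2, X=1, Z=0) weight 1/126
  (V=1, U=0, W=1, Y=1, X=0, Z=1) weight 1/315
  … 15 more
Group by V:
  weight(V=0) = 1/14
  weight(V=1) = 2/21
Total weight = 1/14 + 2/21 = 1/6
P(V=0 | obs) = 1/14 / 1/6 = 3/7
P(V=1 | obs) = 2/21 / 1/6 = 4/7
argmax = 1

argmax_v P(V = v | obs) = 1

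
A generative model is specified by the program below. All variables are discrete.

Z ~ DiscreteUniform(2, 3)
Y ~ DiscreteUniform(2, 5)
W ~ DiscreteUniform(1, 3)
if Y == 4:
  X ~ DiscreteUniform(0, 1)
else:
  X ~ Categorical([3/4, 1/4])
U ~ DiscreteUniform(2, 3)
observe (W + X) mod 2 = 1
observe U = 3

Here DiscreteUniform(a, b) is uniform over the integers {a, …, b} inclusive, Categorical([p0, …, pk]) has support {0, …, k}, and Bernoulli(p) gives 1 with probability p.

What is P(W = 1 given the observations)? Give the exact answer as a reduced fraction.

P(W = 1 | obs) = 11/27

Enumerate traces; 24 have nonzero weight after conditioning:
  (Z=2, Y=2, W=1, X=0, U=3) weight 1/64
  (Z=2, Y=2, W=2, X=1, U=3) weight 1/192
  (Z=2, Y=2, W=3, X=0, U=3) weight 1/64
  (Z=2, Y=3, W=1, X=0, U=3) weight 1/64
  (Z=2, Y=3, W=2, X=1, U=3) weight 1/192
  (Z=2, Y=3, W=3, X=0, U=3) weight 1/64
  (Z=2, Y=4, W=1, X=0, U=3) weight 1/96
  (Z=2, Y=4, W=2, X=1, U=3) weight 1/96
  … 16 more
Group by W:
  weight(W=1) = 11/96
  weight(W=2) = 5/96
  weight(W=3) = 11/96
Total weight = 11/96 + 5/96 + 11/96 = 9/32
P(W=1 | obs) = 11/96 / 9/32 = 11/27
P(W=2 | obs) = 5/96 / 9/32 = 5/27
P(W=3 | obs) = 11/96 / 9/32 = 11/27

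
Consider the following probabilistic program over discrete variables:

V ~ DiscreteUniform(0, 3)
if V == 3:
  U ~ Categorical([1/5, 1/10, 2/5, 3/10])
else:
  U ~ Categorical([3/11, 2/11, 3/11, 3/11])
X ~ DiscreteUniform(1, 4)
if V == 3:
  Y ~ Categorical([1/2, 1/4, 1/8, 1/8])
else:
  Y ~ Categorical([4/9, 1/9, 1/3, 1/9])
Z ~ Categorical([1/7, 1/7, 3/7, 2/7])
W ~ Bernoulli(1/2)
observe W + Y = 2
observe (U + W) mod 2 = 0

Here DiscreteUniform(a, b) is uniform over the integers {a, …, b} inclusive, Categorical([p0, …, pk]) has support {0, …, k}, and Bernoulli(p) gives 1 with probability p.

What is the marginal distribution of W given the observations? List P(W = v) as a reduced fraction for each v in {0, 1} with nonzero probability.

P(W=0) = 819/1151, P(W=1) = 332/1151

Enumerate traces; 256 have nonzero weight after conditioning:
  (V=0, U=0, X=1, Y=2, Z=0, W=0) weight 1/2464
  (V=0, U=0, X=1, Y=2, Z=1, W=0) weight 1/2464
  (V=0, U=0, X=1, Y=2, Z=2, W=0) weight 3/2464
  (V=0, U=0, X=1, Y=2, Z=3, W=0) weight 1/1232
  (V=0, U=0, X=2, Y=2, Z=0, W=0) weight 1/2464
  (V=0, U=0, X=2, Y=2, Z=1, W=0) weight 1/2464
  (V=0, U=0, X=2, Y=2, Z=2, W=0) weight 3/2464
  (V=0, U=0, X=2, Y=2, Z=3, W=0) weight 1/1232
  (V=0, U=1, X=1, Y=1, Z=0, W=1) weight 1/11088
  … 247 more
Group by W:
  weight(W=0) = 273/3520
  weight(W=1) = 83/2640
Total weight = 273/3520 + 83/2640 = 1151/10560
P(W=0 | obs) = 273/3520 / 1151/10560 = 819/1151
P(W=1 | obs) = 83/2640 / 1151/10560 = 332/1151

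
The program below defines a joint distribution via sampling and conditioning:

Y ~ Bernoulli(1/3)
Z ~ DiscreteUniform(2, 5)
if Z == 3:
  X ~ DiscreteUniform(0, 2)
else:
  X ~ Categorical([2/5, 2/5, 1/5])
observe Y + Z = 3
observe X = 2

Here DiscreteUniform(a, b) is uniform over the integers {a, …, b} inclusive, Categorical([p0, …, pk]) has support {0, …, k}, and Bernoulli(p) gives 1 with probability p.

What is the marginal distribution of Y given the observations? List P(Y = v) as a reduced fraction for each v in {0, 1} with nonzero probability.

P(Y=0) = 10/13, P(Y=1) = 3/13

Enumerate traces; 2 have nonzero weight after conditioning:
  (Y=0, Z=3, X=2) weight 1/18
  (Y=1, Z=2, X=2) weight 1/60
Group by Y:
  weight(Y=0) = 1/18
  weight(Y=1) = 1/60
Total weight = 1/18 + 1/60 = 13/180
P(Y=0 | obs) = 1/18 / 13/180 = 10/13
P(Y=1 | obs) = 1/60 / 13/180 = 3/13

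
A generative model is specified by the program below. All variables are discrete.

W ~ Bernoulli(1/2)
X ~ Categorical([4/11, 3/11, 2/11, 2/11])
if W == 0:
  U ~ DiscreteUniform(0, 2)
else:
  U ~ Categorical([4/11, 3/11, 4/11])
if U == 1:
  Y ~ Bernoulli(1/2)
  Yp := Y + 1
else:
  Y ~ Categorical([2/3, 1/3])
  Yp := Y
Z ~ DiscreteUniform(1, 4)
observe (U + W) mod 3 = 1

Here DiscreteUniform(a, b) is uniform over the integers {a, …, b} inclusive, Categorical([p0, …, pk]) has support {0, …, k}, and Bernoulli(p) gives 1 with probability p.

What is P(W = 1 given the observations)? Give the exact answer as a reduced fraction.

Enumerate traces; 64 have nonzero weight after conditioning:
  (W=0, X=0, U=1, Y=0, Z=1) weight 1/132
  (W=0, X=0, U=1, Y=0, Z=2) weight 1/132
  (W=0, X=0, U=1, Y=0, Z=3) weight 1/132
  (W=0, X=0, U=1, Y=0, Z=4) weight 1/132
  (W=0, X=0, U=1, Y=1, Z=1) weight 1/132
  (W=0, X=0, U=1, Y=1, Z=2) weight 1/132
  (W=0, X=0, U=1, Y=1, Z=3) weight 1/132
  (W=0, X=0, U=1, Y=1, Z=4) weight 1/132
  (W=1, X=0, U=0, Y=0, Z=1) weight 4/363
  … 55 more
Group by W:
  weight(W=0) = 1/6
  weight(W=1) = 2/11
Total weight = 1/6 + 2/11 = 23/66
P(W=0 | obs) = 1/6 / 23/66 = 11/23
P(W=1 | obs) = 2/11 / 23/66 = 12/23

P(W = 1 | obs) = 12/23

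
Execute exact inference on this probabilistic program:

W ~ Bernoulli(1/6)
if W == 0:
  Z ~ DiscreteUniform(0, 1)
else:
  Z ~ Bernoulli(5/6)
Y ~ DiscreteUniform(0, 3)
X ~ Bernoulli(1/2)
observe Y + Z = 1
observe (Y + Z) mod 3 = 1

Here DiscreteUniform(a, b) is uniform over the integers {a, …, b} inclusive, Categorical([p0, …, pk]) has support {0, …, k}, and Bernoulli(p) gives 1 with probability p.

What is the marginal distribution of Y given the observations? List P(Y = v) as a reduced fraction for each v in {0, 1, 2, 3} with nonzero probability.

P(Y=0) = 5/9, P(Y=1) = 4/9

Enumerate traces; 8 have nonzero weight after conditioning:
  (W=0, Z=0, Y=1, X=0) weight 5/96
  (W=0, Z=0, Y=1, X=1) weight 5/96
  (W=0, Z=1, Y=0, X=0) weight 5/96
  (W=0, Z=1, Y=0, X=1) weight 5/96
  (W=1, Z=0, Y=1, X=0) weight 1/288
  (W=1, Z=0, Y=1, X=1) weight 1/288
  (W=1, Z=1, Y=0, X=0) weight 5/288
  (W=1, Z=1, Y=0, X=1) weight 5/288
Group by Y:
  weight(Y=0) = 5/36
  weight(Y=1) = 1/9
Total weight = 5/36 + 1/9 = 1/4
P(Y=0 | obs) = 5/36 / 1/4 = 5/9
P(Y=1 | obs) = 1/9 / 1/4 = 4/9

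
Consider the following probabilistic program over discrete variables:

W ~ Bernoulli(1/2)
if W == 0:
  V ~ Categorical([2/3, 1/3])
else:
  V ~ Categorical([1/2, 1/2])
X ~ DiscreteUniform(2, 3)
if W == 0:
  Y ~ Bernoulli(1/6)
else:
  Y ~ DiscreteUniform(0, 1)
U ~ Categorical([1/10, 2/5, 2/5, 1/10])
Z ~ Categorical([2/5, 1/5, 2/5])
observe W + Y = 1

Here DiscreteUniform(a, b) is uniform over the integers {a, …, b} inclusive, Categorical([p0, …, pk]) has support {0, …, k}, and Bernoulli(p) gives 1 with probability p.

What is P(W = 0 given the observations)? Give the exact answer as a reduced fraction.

P(W = 0 | obs) = 1/4

Enumerate traces; 96 have nonzero weight after conditioning:
  (W=0, V=0, X=2, Y=1, U=0, Z=0) weight 1/900
  (W=0, V=0, X=2, Y=1, U=0, Z=1) weight 1/1800
  (W=0, V=0, X=2, Y=1, U=0, Z=2) weight 1/900
  (W=0, V=0, X=2, Y=1, U=1, Z=0) weight 1/225
  (W=0, V=0, X=2, Y=1, U=1, Z=1) weight 1/450
  (W=0, V=0, X=2, Y=1, U=1, Z=2) weight 1/225
  (W=0, V=0, X=2, Y=1, U=2, Z=0) weight 1/225
  (W=0, V=0, X=2, Y=1, U=2, Z=1) weight 1/450
  (W=1, V=0, X=2, Y=0, U=0, Z=0) weight 1/400
  … 87 more
Group by W:
  weight(W=0) = 1/12
  weight(W=1) = 1/4
Total weight = 1/12 + 1/4 = 1/3
P(W=0 | obs) = 1/12 / 1/3 = 1/4
P(W=1 | obs) = 1/4 / 1/3 = 3/4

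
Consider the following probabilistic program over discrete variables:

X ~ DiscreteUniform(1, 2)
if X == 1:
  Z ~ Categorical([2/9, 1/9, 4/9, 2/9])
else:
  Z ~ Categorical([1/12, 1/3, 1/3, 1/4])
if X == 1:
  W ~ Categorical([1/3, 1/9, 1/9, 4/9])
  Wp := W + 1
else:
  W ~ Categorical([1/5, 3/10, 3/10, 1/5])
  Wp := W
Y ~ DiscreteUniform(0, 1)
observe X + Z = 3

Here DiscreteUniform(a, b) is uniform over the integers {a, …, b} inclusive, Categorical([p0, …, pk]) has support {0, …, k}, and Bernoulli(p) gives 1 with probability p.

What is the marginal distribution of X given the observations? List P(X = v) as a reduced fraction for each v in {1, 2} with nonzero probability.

Enumerate traces; 16 have nonzero weight after conditioning:
  (X=1, Z=2, W=0, Y=0) weight 1/27
  (X=1, Z=2, W=0, Y=1) weight 1/27
  (X=1, Z=2, W=1, Y=0) weight 1/81
  (X=1, Z=2, W=1, Y=1) weight 1/81
  (X=1, Z=2, W=2, Y=0) weight 1/81
  (X=1, Z=2, W=2, Y=1) weight 1/81
  (X=1, Z=2, W=3, Y=0) weight 4/81
  (X=1, Z=2, W=3, Y=1) weight 4/81
  (X=2, Z=1, W=0, Y=0) weight 1/60
  … 7 more
Group by X:
  weight(X=1) = 2/9
  weight(X=2) = 1/6
Total weight = 2/9 + 1/6 = 7/18
P(X=1 | obs) = 2/9 / 7/18 = 4/7
P(X=2 | obs) = 1/6 / 7/18 = 3/7

P(X=1) = 4/7, P(X=2) = 3/7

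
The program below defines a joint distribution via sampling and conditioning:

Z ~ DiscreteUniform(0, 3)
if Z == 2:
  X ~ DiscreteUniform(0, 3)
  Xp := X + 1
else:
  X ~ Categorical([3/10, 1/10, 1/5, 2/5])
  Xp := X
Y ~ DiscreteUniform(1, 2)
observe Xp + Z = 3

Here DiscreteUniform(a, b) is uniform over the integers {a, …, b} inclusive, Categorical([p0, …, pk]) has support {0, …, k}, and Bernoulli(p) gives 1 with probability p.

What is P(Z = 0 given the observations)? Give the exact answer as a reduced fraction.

Enumerate traces; 8 have nonzero weight after conditioning:
  (Z=0, X=3, Y=1) weight 1/20
  (Z=0, X=3, Y=2) weight 1/20
  (Z=1, X=2, Y=1) weight 1/40
  (Z=1, X=2, Y=2) weight 1/40
  (Z=2, X=0, Y=1) weight 1/32
  (Z=2, X=0, Y=2) weight 1/32
  (Z=3, X=0, Y=1) weight 3/80
  (Z=3, X=0, Y=2) weight 3/80
Group by Z:
  weight(Z=0) = 1/10
  weight(Z=1) = 1/20
  weight(Z=2) = 1/16
  weight(Z=3) = 3/40
Total weight = 1/10 + 1/20 + 1/16 + 3/40 = 23/80
P(Z=0 | obs) = 1/10 / 23/80 = 8/23
P(Z=1 | obs) = 1/20 / 23/80 = 4/23
P(Z=2 | obs) = 1/16 / 23/80 = 5/23
P(Z=3 | obs) = 3/40 / 23/80 = 6/23

P(Z = 0 | obs) = 8/23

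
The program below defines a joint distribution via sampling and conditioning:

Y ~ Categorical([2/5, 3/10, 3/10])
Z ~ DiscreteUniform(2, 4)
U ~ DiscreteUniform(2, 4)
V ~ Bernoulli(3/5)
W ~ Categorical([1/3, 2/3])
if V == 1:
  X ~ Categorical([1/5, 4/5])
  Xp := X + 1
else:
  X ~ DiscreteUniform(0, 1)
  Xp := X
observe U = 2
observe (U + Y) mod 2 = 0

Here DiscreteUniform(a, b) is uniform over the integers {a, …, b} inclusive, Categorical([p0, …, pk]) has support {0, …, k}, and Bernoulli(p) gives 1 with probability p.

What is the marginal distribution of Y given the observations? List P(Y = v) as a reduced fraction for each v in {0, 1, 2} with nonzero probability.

P(Y=0) = 4/7, P(Y=2) = 3/7

Enumerate traces; 48 have nonzero weight after conditioning:
  (Y=0, Z=2, U=2, V=0, W=0, X=0) weight 2/675
  (Y=0, Z=2, U=2, V=0, W=0, X=1) weight 2/675
  (Y=0, Z=2, U=2, V=0, W=1, X=0) weight 4/675
  (Y=0, Z=2, U=2, V=0, W=1, X=1) weight 4/675
  (Y=0, Z=2, U=2, V=1, W=0, X=0) weight 2/1125
  (Y=0, Z=2, U=2, V=1, W=0, X=1) weight 8/1125
  (Y=0, Z=2, U=2, V=1, W=1, X=0) weight 4/1125
  (Y=0, Z=2, U=2, V=1, W=1, X=1) weight 16/1125
  (Y=2, Z=2, U=2, V=0, W=0, X=0) weight 1/450
  … 39 more
Group by Y:
  weight(Y=0) = 2/15
  weight(Y=2) = 1/10
Total weight = 2/15 + 1/10 = 7/30
P(Y=0 | obs) = 2/15 / 7/30 = 4/7
P(Y=2 | obs) = 1/10 / 7/30 = 3/7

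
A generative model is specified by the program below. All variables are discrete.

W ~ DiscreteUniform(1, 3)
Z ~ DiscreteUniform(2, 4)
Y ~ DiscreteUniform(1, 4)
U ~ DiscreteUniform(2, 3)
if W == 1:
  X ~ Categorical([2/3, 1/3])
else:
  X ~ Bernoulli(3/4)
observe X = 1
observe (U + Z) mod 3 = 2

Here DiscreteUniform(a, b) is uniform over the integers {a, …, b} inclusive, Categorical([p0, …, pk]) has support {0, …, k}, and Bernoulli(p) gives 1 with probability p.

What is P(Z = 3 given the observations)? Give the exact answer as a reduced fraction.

Enumerate traces; 24 have nonzero weight after conditioning:
  (W=1, Z=2, Y=1, U=3, X=1) weight 1/216
  (W=1, Z=2, Y=2, U=3, X=1) weight 1/216
  (W=1, Z=2, Y=3, U=3, X=1) weight 1/216
  (W=1, Z=2, Y=4, U=3, X=1) weight 1/216
  (W=1, Z=3, Y=1, U=2, X=1) weight 1/216
  (W=1, Z=3, Y=2, U=2, X=1) weight 1/216
  (W=1, Z=3, Y=3, U=2, X=1) weight 1/216
  (W=1, Z=3, Y=4, U=2, X=1) weight 1/216
  … 16 more
Group by Z:
  weight(Z=2) = 11/108
  weight(Z=3) = 11/108
Total weight = 11/108 + 11/108 = 11/54
P(Z=2 | obs) = 11/108 / 11/54 = 1/2
P(Z=3 | obs) = 11/108 / 11/54 = 1/2

P(Z = 3 | obs) = 1/2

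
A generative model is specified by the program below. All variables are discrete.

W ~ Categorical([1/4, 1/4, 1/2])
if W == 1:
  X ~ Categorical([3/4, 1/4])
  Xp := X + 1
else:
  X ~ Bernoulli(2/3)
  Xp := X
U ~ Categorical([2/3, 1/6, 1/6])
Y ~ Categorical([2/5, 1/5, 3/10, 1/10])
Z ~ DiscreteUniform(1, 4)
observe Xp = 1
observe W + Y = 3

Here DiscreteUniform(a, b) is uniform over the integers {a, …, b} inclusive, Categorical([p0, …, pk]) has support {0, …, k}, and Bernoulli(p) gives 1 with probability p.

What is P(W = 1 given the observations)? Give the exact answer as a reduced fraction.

Enumerate traces; 36 have nonzero weight after conditioning:
  (W=0, X=1, U=0, Y=3, Z=1) weight 1/360
  (W=0, X=1, U=0, Y=3, Z=2) weight 1/360
  (W=0, X=1, U=0, Y=3, Z=3) weight 1/360
  (W=0, X=1, U=0, Y=3, Z=4) weight 1/360
  (W=0, X=1, U=1, Y=3, Z=1) weight 1/1440
  (W=0, X=1, U=1, Y=3, Z=2) weight 1/1440
  (W=0, X=1, U=1, Y=3, Z=3) weight 1/1440
  (W=0, X=1, U=1, Y=3, Z=4) weight 1/1440
  (W=1, X=0, U=0, Y=2, Z=1) weight 3/320
  (W=2, X=1, U=0, Y=1, Z=1) weight 1/90
  … 26 more
Group by W:
  weight(W=0) = 1/60
  weight(W=1) = 9/160
  weight(W=2) = 1/15
Total weight = 1/60 + 9/160 + 1/15 = 67/480
P(W=0 | obs) = 1/60 / 67/480 = 8/67
P(W=1 | obs) = 9/160 / 67/480 = 27/67
P(W=2 | obs) = 1/15 / 67/480 = 32/67

P(W = 1 | obs) = 27/67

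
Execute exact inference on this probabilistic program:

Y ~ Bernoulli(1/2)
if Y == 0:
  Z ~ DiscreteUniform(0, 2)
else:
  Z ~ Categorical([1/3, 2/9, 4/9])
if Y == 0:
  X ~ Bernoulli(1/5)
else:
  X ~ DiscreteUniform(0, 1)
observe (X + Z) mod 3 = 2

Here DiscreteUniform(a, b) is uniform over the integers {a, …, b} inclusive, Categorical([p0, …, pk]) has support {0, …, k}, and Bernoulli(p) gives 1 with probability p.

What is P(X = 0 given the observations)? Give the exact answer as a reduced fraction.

P(X = 0 | obs) = 11/15

Enumerate traces; 4 have nonzero weight after conditioning:
  (Y=0, Z=1, X=1) weight 1/30
  (Y=0, Z=2, X=0) weight 2/15
  (Y=1, Z=1, X=1) weight 1/18
  (Y=1, Z=2, X=0) weight 1/9
Group by X:
  weight(X=0) = 11/45
  weight(X=1) = 4/45
Total weight = 11/45 + 4/45 = 1/3
P(X=0 | obs) = 11/45 / 1/3 = 11/15
P(X=1 | obs) = 4/45 / 1/3 = 4/15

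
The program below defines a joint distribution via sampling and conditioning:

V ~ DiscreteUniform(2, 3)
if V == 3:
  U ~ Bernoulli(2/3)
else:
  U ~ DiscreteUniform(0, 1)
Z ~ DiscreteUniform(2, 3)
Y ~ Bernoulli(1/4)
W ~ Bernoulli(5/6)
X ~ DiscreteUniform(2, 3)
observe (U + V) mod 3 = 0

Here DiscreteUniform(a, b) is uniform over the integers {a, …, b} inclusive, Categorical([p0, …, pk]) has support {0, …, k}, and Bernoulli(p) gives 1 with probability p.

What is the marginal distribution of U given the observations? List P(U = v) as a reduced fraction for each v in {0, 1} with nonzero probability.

P(U=0) = 2/5, P(U=1) = 3/5

Enumerate traces; 32 have nonzero weight after conditioning:
  (V=2, U=1, Z=2, Y=0, W=0, X=2) weight 1/128
  (V=2, U=1, Z=2, Y=0, W=0, X=3) weight 1/128
  (V=2, U=1, Z=2, Y=0, W=1, X=2) weight 5/128
  (V=2, U=1, Z=2, Y=0, W=1, X=3) weight 5/128
  (V=2, U=1, Z=2, Y=1, W=0, X=2) weight 1/384
  (V=2, U=1, Z=2, Y=1, W=0, X=3) weight 1/384
  (V=2, U=1, Z=2, Y=1, W=1, X=2) weight 5/384
  (V=2, U=1, Z=2, Y=1, W=1, X=3) weight 5/384
  (V=3, U=0, Z=2, Y=0, W=0, X=2) weight 1/192
  … 23 more
Group by U:
  weight(U=0) = 1/6
  weight(U=1) = 1/4
Total weight = 1/6 + 1/4 = 5/12
P(U=0 | obs) = 1/6 / 5/12 = 2/5
P(U=1 | obs) = 1/4 / 5/12 = 3/5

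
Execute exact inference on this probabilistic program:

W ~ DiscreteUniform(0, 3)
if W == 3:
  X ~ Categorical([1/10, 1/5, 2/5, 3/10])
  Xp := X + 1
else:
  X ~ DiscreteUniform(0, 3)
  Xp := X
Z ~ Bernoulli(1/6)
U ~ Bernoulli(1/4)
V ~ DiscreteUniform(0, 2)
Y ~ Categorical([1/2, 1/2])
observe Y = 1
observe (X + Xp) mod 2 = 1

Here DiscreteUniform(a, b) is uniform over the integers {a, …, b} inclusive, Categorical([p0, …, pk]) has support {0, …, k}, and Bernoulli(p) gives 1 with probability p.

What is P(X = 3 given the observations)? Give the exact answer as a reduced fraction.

P(X = 3 | obs) = 3/10

Enumerate traces; 48 have nonzero weight after conditioning:
  (W=3, X=0, Z=0, U=0, V=0, Y=1) weight 1/384
  (W=3, X=0, Z=0, U=0, V=1, Y=1) weight 1/384
  (W=3, X=0, Z=0, U=0, V=2, Y=1) weight 1/384
  (W=3, X=0, Z=0, U=1, V=0, Y=1) weight 1/1152
  (W=3, X=0, Z=0, U=1, V=1, Y=1) weight 1/1152
  (W=3, X=0, Z=0, U=1, V=2, Y=1) weight 1/1152
  (W=3, X=0, Z=1, U=0, V=0, Y=1) weight 1/1920
  (W=3, X=0, Z=1, U=0, V=1, Y=1) weight 1/1920
  (W=3, X=1, Z=0, U=0, V=0, Y=1) weight 1/192
  (W=3, X=2, Z=0, U=0, V=0, Y=1) weight 1/96
  … 38 more
Group by X:
  weight(X=0) = 1/80
  weight(X=1) = 1/40
  weight(X=2) = 1/20
  weight(X=3) = 3/80
Total weight = 1/80 + 1/40 + 1/20 + 3/80 = 1/8
P(X=0 | obs) = 1/80 / 1/8 = 1/10
P(X=1 | obs) = 1/40 / 1/8 = 1/5
P(X=2 | obs) = 1/20 / 1/8 = 2/5
P(X=3 | obs) = 3/80 / 1/8 = 3/10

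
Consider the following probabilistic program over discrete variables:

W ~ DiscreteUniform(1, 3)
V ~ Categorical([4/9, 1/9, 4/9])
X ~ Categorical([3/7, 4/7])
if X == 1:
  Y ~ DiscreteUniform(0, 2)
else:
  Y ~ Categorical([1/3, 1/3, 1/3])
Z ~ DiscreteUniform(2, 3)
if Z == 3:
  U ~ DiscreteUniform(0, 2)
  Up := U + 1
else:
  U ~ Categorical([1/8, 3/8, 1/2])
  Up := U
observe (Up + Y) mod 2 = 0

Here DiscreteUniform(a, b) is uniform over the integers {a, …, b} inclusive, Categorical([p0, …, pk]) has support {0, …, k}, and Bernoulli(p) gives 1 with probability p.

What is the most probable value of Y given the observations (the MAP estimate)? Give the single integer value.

Enumerate traces; 162 have nonzero weight after conditioning:
  (W=1, V=0, X=0, Y=0, Z=2, U=0) weight 1/756
  (W=1, V=0, X=0, Y=0, Z=2, U=2) weight 1/189
  (W=1, V=0, X=0, Y=0, Z=3, U=1) weight 2/567
  (W=1, V=0, X=0, Y=1, Z=2, U=1) weight 1/252
  (W=1, V=0, X=0, Y=1, Z=3, U=0) weight 2/567
  (W=1, V=0, X=0, Y=1, Z=3, U=2) weight 2/567
  (W=1, V=0, X=0, Y=2, Z=2, U=0) weight 1/756
  (W=1, V=0, X=0, Y=2, Z=2, U=2) weight 1/189
  … 154 more
Group by Y:
  weight(Y=0) = 23/144
  weight(Y=1) = 25/144
  weight(Y=2) = 23/144
Total weight = 23/144 + 25/144 + 23/144 = 71/144
P(Y=0 | obs) = 23/144 / 71/144 = 23/71
P(Y=1 | obs) = 25/144 / 71/144 = 25/71
P(Y=2 | obs) = 23/144 / 71/144 = 23/71
argmax = 1

argmax_v P(Y = v | obs) = 1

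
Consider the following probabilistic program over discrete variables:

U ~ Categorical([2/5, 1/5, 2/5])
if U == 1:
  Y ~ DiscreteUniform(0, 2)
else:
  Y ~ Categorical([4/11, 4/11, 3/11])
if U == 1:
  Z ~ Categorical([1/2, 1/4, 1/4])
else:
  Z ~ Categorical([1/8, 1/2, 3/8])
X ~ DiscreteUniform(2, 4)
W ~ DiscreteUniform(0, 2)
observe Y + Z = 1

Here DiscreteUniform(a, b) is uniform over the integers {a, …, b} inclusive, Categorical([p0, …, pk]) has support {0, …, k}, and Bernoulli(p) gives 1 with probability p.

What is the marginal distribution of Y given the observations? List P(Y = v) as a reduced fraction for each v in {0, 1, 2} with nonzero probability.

P(Y=0) = 107/153, P(Y=1) = 46/153

Enumerate traces; 54 have nonzero weight after conditioning:
  (U=0, Y=0, Z=1, X=2, W=0) weight 4/495
  (U=0, Y=0, Z=1, X=2, W=1) weight 4/495
  (U=0, Y=0, Z=1, X=2, W=2) weight 4/495
  (U=0, Y=0, Z=1, X=3, W=0) weight 4/495
  (U=0, Y=0, Z=1, X=3, W=1) weight 4/495
  (U=0, Y=0, Z=1, X=3, W=2) weight 4/495
  (U=0, Y=0, Z=1, X=4, W=0) weight 4/495
  (U=0, Y=0, Z=1, X=4, W=1) weight 4/495
  (U=0, Y=1, Z=0, X=2, W=0) weight 1/495
  … 45 more
Group by Y:
  weight(Y=0) = 107/660
  weight(Y=1) = 23/330
Total weight = 107/660 + 23/330 = 51/220
P(Y=0 | obs) = 107/660 / 51/220 = 107/153
P(Y=1 | obs) = 23/330 / 51/220 = 46/153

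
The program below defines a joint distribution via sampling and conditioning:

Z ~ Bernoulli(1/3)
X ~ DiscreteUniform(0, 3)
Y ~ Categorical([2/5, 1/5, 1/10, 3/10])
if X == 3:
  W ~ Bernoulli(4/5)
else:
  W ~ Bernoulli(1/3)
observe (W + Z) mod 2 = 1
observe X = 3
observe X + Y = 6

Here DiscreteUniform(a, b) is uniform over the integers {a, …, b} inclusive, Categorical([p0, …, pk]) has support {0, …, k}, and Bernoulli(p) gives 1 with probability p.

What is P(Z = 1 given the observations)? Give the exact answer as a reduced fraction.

Enumerate traces; 2 have nonzero weight after conditioning:
  (Z=0, X=3, Y=3, W=1) weight 1/25
  (Z=1, X=3, Y=3, W=0) weight 1/200
Group by Z:
  weight(Z=0) = 1/25
  weight(Z=1) = 1/200
Total weight = 1/25 + 1/200 = 9/200
P(Z=0 | obs) = 1/25 / 9/200 = 8/9
P(Z=1 | obs) = 1/200 / 9/200 = 1/9

P(Z = 1 | obs) = 1/9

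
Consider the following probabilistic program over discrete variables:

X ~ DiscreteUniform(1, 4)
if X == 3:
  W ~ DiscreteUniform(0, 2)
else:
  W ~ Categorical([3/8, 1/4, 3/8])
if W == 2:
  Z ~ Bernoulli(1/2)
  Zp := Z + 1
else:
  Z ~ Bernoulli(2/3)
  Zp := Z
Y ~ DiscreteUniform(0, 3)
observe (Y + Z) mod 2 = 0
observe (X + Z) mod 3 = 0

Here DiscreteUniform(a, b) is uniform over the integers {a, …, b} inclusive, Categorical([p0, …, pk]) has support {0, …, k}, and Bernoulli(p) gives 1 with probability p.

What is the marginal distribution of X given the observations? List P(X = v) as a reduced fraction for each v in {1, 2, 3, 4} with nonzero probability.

Enumerate traces; 12 have nonzero weight after conditioning:
  (X=2, W=0, Z=1, Y=1) weight 1/64
  (X=2, W=0, Z=1, Y=3) weight 1/64
  (X=2, W=1, Z=1, Y=1) weight 1/96
  (X=2, W=1, Z=1, Y=3) weight 1/96
  (X=2, W=2, Z=1, Y=1) weight 3/256
  (X=2, W=2, Z=1, Y=3) weight 3/256
  (X=3, W=0, Z=0, Y=0) weight 1/144
  (X=3, W=0, Z=0, Y=2) weight 1/144
  … 4 more
Group by X:
  weight(X=2) = 29/384
  weight(X=3) = 7/144
Total weight = 29/384 + 7/144 = 143/1152
P(X=2 | obs) = 29/384 / 143/1152 = 87/143
P(X=3 | obs) = 7/144 / 143/1152 = 56/143

P(X=2) = 87/143, P(X=3) = 56/143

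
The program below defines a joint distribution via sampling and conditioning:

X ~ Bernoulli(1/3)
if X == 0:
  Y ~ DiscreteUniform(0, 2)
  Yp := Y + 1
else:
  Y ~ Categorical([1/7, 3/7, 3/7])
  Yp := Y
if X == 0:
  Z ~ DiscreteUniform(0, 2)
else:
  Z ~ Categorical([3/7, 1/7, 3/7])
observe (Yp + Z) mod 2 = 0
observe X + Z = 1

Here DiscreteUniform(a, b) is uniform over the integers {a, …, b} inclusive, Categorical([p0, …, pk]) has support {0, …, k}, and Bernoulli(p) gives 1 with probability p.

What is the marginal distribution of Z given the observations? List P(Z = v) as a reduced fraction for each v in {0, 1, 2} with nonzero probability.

Enumerate traces; 4 have nonzero weight after conditioning:
  (X=0, Y=0, Z=1) weight 2/27
  (X=0, Y=2, Z=1) weight 2/27
  (X=1, Y=0, Z=0) weight 1/49
  (X=1, Y=2, Z=0) weight 3/49
Group by Z:
  weight(Z=0) = 4/49
  weight(Z=1) = 4/27
Total weight = 4/49 + 4/27 = 304/1323
P(Z=0 | obs) = 4/49 / 304/1323 = 27/76
P(Z=1 | obs) = 4/27 / 304/1323 = 49/76

P(Z=0) = 27/76, P(Z=1) = 49/76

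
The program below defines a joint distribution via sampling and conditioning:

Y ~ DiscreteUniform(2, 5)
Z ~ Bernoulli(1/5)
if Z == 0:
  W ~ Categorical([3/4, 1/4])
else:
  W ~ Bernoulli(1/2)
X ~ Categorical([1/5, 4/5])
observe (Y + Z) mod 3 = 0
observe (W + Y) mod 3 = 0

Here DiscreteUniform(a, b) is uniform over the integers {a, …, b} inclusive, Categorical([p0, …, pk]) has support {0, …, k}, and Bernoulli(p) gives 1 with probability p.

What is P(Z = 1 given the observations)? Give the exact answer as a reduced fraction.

P(Z = 1 | obs) = 1/4

Enumerate traces; 6 have nonzero weight after conditioning:
  (Y=2, Z=1, W=1, X=0) weight 1/200
  (Y=2, Z=1, W=1, X=1) weight 1/50
  (Y=3, Z=0, W=0, X=0) weight 3/100
  (Y=3, Z=0, W=0, X=1) weight 3/25
  (Y=5, Z=1, W=1, X=0) weight 1/200
  (Y=5, Z=1, W=1, X=1) weight 1/50
Group by Z:
  weight(Z=0) = 3/20
  weight(Z=1) = 1/20
Total weight = 3/20 + 1/20 = 1/5
P(Z=0 | obs) = 3/20 / 1/5 = 3/4
P(Z=1 | obs) = 1/20 / 1/5 = 1/4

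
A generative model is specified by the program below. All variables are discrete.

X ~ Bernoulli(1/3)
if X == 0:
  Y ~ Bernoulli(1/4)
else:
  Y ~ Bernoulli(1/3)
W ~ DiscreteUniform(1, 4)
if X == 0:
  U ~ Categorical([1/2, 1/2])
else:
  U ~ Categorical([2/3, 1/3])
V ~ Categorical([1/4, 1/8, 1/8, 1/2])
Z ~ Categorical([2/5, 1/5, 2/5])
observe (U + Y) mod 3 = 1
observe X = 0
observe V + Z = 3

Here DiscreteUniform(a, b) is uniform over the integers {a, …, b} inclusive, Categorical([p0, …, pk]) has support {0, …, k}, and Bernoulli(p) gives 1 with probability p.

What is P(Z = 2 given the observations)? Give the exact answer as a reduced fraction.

Enumerate traces; 24 have nonzero weight after conditioning:
  (X=0, Y=0, W=1, U=1, V=1, Z=2) weight 1/320
  (X=0, Y=0, W=1, U=1, V=2, Z=1) weight 1/640
  (X=0, Y=0, W=1, U=1, V=3, Z=0) weight 1/80
  (X=0, Y=0, W=2, U=1, V=1, Z=2) weight 1/320
  (X=0, Y=0, W=2, U=1, V=2, Z=1) weight 1/640
  (X=0, Y=0, W=2, U=1, V=3, Z=0) weight 1/80
  (X=0, Y=0, W=3, U=1, V=1, Z=2) weight 1/320
  (X=0, Y=0, W=3, U=1, V=2, Z=1) weight 1/640
  … 16 more
Group by Z:
  weight(Z=0) = 1/15
  weight(Z=1) = 1/120
  weight(Z=2) = 1/60
Total weight = 1/15 + 1/120 + 1/60 = 11/120
P(Z=0 | obs) = 1/15 / 11/120 = 8/11
P(Z=1 | obs) = 1/120 / 11/120 = 1/11
P(Z=2 | obs) = 1/60 / 11/120 = 2/11

P(Z = 2 | obs) = 2/11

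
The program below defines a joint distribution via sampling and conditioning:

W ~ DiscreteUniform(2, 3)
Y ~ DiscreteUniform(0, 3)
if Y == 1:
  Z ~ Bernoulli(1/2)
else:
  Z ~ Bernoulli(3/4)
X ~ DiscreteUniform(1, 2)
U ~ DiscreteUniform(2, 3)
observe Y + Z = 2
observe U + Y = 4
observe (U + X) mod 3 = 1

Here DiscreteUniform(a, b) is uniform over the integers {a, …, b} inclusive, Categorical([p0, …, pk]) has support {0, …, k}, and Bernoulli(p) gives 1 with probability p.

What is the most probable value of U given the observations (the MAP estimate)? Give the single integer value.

Enumerate traces; 4 have nonzero weight after conditioning:
  (W=2, Y=1, Z=1, X=1, U=3) weight 1/64
  (W=2, Y=2, Z=0, X=2, U=2) weight 1/128
  (W=3, Y=1, Z=1, X=1, U=3) weight 1/64
  (W=3, Y=2, Z=0, X=2, U=2) weight 1/128
Group by U:
  weight(U=2) = 1/64
  weight(U=3) = 1/32
Total weight = 1/64 + 1/32 = 3/64
P(U=2 | obs) = 1/64 / 3/64 = 1/3
P(U=3 | obs) = 1/32 / 3/64 = 2/3
argmax = 3

argmax_v P(U = v | obs) = 3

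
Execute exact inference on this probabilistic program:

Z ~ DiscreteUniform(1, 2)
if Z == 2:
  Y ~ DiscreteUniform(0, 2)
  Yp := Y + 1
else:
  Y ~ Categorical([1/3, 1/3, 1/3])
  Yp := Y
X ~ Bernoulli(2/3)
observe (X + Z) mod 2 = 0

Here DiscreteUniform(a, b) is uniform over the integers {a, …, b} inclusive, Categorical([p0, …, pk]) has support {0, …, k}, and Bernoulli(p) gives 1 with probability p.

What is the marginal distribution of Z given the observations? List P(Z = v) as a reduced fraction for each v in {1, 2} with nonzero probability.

Enumerate traces; 6 have nonzero weight after conditioning:
  (Z=1, Y=0, X=1) weight 1/9
  (Z=1, Y=1, X=1) weight 1/9
  (Z=1, Y=2, X=1) weight 1/9
  (Z=2, Y=0, X=0) weight 1/18
  (Z=2, Y=1, X=0) weight 1/18
  (Z=2, Y=2, X=0) weight 1/18
Group by Z:
  weight(Z=1) = 1/3
  weight(Z=2) = 1/6
Total weight = 1/3 + 1/6 = 1/2
P(Z=1 | obs) = 1/3 / 1/2 = 2/3
P(Z=2 | obs) = 1/6 / 1/2 = 1/3

P(Z=1) = 2/3, P(Z=2) = 1/3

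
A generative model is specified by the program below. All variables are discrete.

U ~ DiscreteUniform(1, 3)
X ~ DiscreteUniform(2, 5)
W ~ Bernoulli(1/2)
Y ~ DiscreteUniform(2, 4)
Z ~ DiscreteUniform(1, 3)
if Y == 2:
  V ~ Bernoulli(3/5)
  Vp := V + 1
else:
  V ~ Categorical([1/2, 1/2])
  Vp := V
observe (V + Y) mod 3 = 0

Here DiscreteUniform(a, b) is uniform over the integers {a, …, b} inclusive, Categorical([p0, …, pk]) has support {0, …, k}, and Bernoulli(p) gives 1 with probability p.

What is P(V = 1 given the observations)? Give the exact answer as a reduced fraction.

P(V = 1 | obs) = 6/11

Enumerate traces; 144 have nonzero weight after conditioning:
  (U=1, X=2, W=0, Y=2, Z=1, V=1) weight 1/360
  (U=1, X=2, W=0, Y=2, Z=2, V=1) weight 1/360
  (U=1, X=2, W=0, Y=2, Z=3, V=1) weight 1/360
  (U=1, X=2, W=0, Y=3, Z=1, V=0) weight 1/432
  (U=1, X=2, W=0, Y=3, Z=2, V=0) weight 1/432
  (U=1, X=2, W=0, Y=3, Z=3, V=0) weight 1/432
  (U=1, X=2, W=1, Y=2, Z=1, V=1) weight 1/360
  (U=1, X=2, W=1, Y=2, Z=2, V=1) weight 1/360
  … 136 more
Group by V:
  weight(V=0) = 1/6
  weight(V=1) = 1/5
Total weight = 1/6 + 1/5 = 11/30
P(V=0 | obs) = 1/6 / 11/30 = 5/11
P(V=1 | obs) = 1/5 / 11/30 = 6/11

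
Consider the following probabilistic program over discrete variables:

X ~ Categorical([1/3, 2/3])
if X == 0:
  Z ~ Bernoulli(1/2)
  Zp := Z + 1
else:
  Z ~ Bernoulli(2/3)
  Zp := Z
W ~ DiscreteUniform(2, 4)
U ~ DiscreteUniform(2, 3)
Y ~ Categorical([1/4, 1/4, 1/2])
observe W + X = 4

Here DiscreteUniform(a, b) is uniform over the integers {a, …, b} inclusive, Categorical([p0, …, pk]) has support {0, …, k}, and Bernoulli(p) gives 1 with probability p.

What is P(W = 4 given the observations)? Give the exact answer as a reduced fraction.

P(W = 4 | obs) = 1/3

Enumerate traces; 24 have nonzero weight after conditioning:
  (X=0, Z=0, W=4, U=2, Y=0) weight 1/144
  (X=0, Z=0, W=4, U=2, Y=1) weight 1/144
  (X=0, Z=0, W=4, U=2, Y=2) weight 1/72
  (X=0, Z=0, W=4, U=3, Y=0) weight 1/144
  (X=0, Z=0, W=4, U=3, Y=1) weight 1/144
  (X=0, Z=0, W=4, U=3, Y=2) weight 1/72
  (X=0, Z=1, W=4, U=2, Y=0) weight 1/144
  (X=0, Z=1, W=4, U=2, Y=1) weight 1/144
  (X=1, Z=0, W=3, U=2, Y=0) weight 1/108
  … 15 more
Group by W:
  weight(W=3) = 2/9
  weight(W=4) = 1/9
Total weight = 2/9 + 1/9 = 1/3
P(W=3 | obs) = 2/9 / 1/3 = 2/3
P(W=4 | obs) = 1/9 / 1/3 = 1/3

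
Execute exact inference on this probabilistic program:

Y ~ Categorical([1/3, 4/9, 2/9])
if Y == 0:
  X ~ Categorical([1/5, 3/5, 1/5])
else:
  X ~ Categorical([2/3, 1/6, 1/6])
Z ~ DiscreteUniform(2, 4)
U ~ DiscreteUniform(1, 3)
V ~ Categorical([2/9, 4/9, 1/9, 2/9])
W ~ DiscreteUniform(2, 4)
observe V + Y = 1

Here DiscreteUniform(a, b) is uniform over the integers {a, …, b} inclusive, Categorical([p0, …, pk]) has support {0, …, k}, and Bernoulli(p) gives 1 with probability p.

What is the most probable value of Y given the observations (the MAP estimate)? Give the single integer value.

argmax_v P(Y = v | obs) = 0

Enumerate traces; 162 have nonzero weight after conditioning:
  (Y=0, X=0, Z=2, U=1, V=1, W=2) weight 4/3645
  (Y=0, X=0, Z=2, U=1, V=1, W=3) weight 4/3645
  (Y=0, X=0, Z=2, U=1, V=1, W=4) weight 4/3645
  (Y=0, X=0, Z=2, U=2, V=1, W=2) weight 4/3645
  (Y=0, X=0, Z=2, U=2, V=1, W=3) weight 4/3645
  (Y=0, X=0, Z=2, U=2, V=1, W=4) weight 4/3645
  (Y=0, X=0, Z=2, U=3, V=1, W=2) weight 4/3645
  (Y=0, X=0, Z=2, U=3, V=1, W=3) weight 4/3645
  (Y=1, X=0, Z=2, U=1, V=0, W=2) weight 16/6561
  … 153 more
Group by Y:
  weight(Y=0) = 4/27
  weight(Y=1) = 8/81
Total weight = 4/27 + 8/81 = 20/81
P(Y=0 | obs) = 4/27 / 20/81 = 3/5
P(Y=1 | obs) = 8/81 / 20/81 = 2/5
argmax = 0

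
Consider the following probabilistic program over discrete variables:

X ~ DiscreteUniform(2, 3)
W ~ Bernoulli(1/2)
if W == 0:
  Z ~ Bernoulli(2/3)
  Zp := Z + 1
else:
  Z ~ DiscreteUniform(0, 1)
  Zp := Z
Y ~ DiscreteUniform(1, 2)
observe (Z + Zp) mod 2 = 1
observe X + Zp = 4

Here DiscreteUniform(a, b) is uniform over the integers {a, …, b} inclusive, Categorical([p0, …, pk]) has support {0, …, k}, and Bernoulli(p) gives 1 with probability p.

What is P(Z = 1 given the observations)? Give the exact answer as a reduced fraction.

P(Z = 1 | obs) = 2/3

Enumerate traces; 4 have nonzero weight after conditioning:
  (X=2, W=0, Z=1, Y=1) weight 1/12
  (X=2, W=0, Z=1, Y=2) weight 1/12
  (X=3, W=0, Z=0, Y=1) weight 1/24
  (X=3, W=0, Z=0, Y=2) weight 1/24
Group by Z:
  weight(Z=0) = 1/12
  weight(Z=1) = 1/6
Total weight = 1/12 + 1/6 = 1/4
P(Z=0 | obs) = 1/12 / 1/4 = 1/3
P(Z=1 | obs) = 1/6 / 1/4 = 2/3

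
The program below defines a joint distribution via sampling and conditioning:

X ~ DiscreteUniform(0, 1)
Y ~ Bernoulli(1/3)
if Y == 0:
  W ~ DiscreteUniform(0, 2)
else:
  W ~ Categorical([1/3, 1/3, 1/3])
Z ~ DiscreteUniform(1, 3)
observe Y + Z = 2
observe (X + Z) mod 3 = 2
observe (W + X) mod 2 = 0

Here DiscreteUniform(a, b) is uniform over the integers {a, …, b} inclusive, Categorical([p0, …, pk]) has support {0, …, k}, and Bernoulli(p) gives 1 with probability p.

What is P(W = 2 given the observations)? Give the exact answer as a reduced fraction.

Enumerate traces; 3 have nonzero weight after conditioning:
  (X=0, Y=0, W=0, Z=2) weight 1/27
  (X=0, Y=0, W=2, Z=2) weight 1/27
  (X=1, Y=1, W=1, Z=1) weight 1/54
Group by W:
  weight(W=0) = 1/27
  weight(W=1) = 1/54
  weight(W=2) = 1/27
Total weight = 1/27 + 1/54 + 1/27 = 5/54
P(W=0 | obs) = 1/27 / 5/54 = 2/5
P(W=1 | obs) = 1/54 / 5/54 = 1/5
P(W=2 | obs) = 1/27 / 5/54 = 2/5

P(W = 2 | obs) = 2/5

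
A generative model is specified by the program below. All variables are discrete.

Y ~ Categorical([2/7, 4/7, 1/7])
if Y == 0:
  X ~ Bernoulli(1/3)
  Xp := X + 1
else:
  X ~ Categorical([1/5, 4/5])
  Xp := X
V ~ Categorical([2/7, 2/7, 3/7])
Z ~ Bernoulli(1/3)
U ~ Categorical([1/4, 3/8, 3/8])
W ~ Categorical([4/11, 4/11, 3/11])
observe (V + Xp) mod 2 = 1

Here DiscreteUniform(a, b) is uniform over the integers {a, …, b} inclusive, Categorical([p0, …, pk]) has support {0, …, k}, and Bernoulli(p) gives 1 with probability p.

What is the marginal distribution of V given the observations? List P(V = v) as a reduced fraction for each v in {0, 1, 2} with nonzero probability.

Enumerate traces; 162 have nonzero weight after conditioning:
  (Y=0, X=0, V=0, Z=0, U=0, W=0) weight 16/4851
  (Y=0, X=0, V=0, Z=0, U=0, W=1) weight 16/4851
  (Y=0, X=0, V=0, Z=0, U=0, W=2) weight 4/1617
  (Y=0, X=0, V=0, Z=0, U=1, W=0) weight 8/1617
  (Y=0, X=0, V=0, Z=0, U=1, W=1) weight 8/1617
  (Y=0, X=0, V=0, Z=0, U=1, W=2) weight 2/539
  (Y=0, X=0, V=0, Z=0, U=2, W=0) weight 8/1617
  (Y=0, X=0, V=0, Z=0, U=2, W=1) weight 8/1617
  (Y=0, X=0, V=2, Z=0, U=0, W=0) weight 8/1617
  (Y=0, X=1, V=1, Z=0, U=0, W=0) weight 8/4851
  … 152 more
Group by V:
  weight(V=0) = 32/147
  weight(V=1) = 10/147
  weight(V=2) = 16/49
Total weight = 32/147 + 10/147 + 16/49 = 30/49
P(V=0 | obs) = 32/147 / 30/49 = 16/45
P(V=1 | obs) = 10/147 / 30/49 = 1/9
P(V=2 | obs) = 16/49 / 30/49 = 8/15

P(V=0) = 16/45, P(V=1) = 1/9, P(V=2) = 8/15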